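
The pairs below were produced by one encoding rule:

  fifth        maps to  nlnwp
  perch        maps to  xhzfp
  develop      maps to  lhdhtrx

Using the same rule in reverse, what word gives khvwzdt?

Shifts by position in fifth: pos 0: f→n (+8), pos 1: i→l (+3), pos 2: f→n (+8), pos 3: t→w (+3) — repeating every 2. A repeating key of period 2 is used — shifts +8, +3 over and over.
Reversing it on khvwzdt: k−8=c, h−3=e, v−8=n, w−3=t, z−8=r, d−3=a, t−8=l.

central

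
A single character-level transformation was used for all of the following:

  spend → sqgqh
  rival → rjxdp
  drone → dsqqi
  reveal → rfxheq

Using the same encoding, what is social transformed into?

speleq

In spend: s→s is +0, p→q is +1, e→g is +2, n→q is +3 — the shift increases by 1 each position. Letter i (0-indexed) is shifted by i+0, so successive shifts are 0, 1, 2, ….
Applying it to social: s+0=s, o+1=p, c+2=e, i+3=l, a+4=e, l+5=q.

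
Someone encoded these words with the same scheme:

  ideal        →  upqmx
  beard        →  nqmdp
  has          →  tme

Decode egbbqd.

supper

Compare letters: i→u is +12, d→p is +12, e→q is +12 — a constant shift. Every letter moves 12 places later in the alphabet, wrapping around z→a.
Reversing it on egbbqd: e−12=s, g−12=u, b−12=p, b−12=p, q−12=e, d−12=r.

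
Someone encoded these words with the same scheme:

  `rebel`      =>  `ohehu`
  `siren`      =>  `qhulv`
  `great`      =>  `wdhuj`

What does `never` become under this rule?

Two steps: reverse the string, then apply a Caesar shift of +3.
For never: reverse → reven; then shift: r+3=u, e+3=h, v+3=y, e+3=h, n+3=q.

uhyhq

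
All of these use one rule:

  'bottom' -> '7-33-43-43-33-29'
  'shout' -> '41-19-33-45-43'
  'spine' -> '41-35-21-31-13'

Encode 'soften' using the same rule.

41-33-15-43-13-31

b(#2)→7 and o(#15)→33: differences scale by 2, so n = 2·pos + 3. Each letter becomes 2×(its alphabet position, a=1..z=26) + 3.
On soften: s=19→41, o=15→33, f=6→15, t=20→43, e=5→13, n=14→31.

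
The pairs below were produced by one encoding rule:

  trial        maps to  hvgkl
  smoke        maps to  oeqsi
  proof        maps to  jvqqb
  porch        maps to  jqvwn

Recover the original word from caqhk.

t(19)→h(7) and r(17)→v(21) fit y≡19x+10 (mod 26); the inverse of 19 mod 26 is 11. Each letter's alphabet position (a=0..z=25) is mapped through 19·x+10 mod 26 — an affine cipher.
Reversing it on caqhk: c(2)→11·(2−10)≡16=q; a(0)→11·(0−10)≡20=u; q(16)→11·(16−10)≡14=o; h(7)→11·(7−10)≡19=t; k(10)→11·(10−10)≡0=a (all mod 26).

quota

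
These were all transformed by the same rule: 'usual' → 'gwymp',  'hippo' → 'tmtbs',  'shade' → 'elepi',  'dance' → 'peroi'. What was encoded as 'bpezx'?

Shifts by position in usual: pos 0: u→g (+12), pos 1: s→w (+4), pos 2: u→y (+4), pos 3: a→m (+12), pos 4: l→p (+4) — repeating every 3. The shifts repeat in a cycle of length 3: positions 0,1,… shift by +12, +4, +4, then the pattern repeats.
Undoing it on bpezx: b−12=p, p−4=l, e−4=a, z−12=n, x−4=t.

plant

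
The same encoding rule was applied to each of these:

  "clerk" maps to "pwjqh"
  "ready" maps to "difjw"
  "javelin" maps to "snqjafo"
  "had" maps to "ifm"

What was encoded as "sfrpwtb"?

workman

The output letters match the input read backwards, each shifted +5: clerk reversed is krelc. Two steps: reverse the string, then apply a Caesar shift of +5.
Decoding sfrpwtb: shift back: s−5=n, f−5=a, r−5=m, p−5=k, w−5=r, t−5=o, b−5=w → namkrow; then reverse → workman.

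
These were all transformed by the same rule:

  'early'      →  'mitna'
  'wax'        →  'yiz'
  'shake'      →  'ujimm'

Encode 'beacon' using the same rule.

The shift depends on letter class: consonant r→t is +2, but vowel e→m is +8. Vowels shift forward by 8 and consonants shift forward by 2.
On beacon: b(cons)+2=d, e(vowel)+8=m, a(vowel)+8=i, c(cons)+2=e, o(vowel)+8=w, n(cons)+2=p.

dmiewp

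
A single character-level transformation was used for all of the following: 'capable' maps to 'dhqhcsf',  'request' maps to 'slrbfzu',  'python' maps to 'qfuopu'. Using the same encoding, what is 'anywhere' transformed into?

buzdilsl

A repeating key of period 2 is used — shifts +1, +7 over and over.
For anywhere: a+1=b, n+7=u, y+1=z, w+7=d, h+1=i, e+7=l, r+1=s, e+7=l.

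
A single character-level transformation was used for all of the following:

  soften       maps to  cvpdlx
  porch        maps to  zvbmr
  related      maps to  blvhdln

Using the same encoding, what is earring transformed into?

lhbbpxq

The shift depends on letter class: consonant s→c is +10, but vowel o→v is +7. Vowels shift forward by 7 and consonants shift forward by 10.
For earring: e(vowel)+7=l, a(vowel)+7=h, r(cons)+10=b, r(cons)+10=b, i(vowel)+7=p, n(cons)+10=x, g(cons)+10=q.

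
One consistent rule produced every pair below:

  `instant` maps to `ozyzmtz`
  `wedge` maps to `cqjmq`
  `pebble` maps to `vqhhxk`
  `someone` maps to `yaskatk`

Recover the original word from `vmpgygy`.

pajamas

The shifts repeat in a cycle of length 3: positions 0,1,… shift by +6, +12, +6, then the pattern repeats.
Undoing it on vmpgygy: v−6=p, m−12=a, p−6=j, g−6=a, y−12=m, g−6=a, y−6=s.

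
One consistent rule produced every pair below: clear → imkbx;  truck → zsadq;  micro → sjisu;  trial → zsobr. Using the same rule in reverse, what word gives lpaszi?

The shifts repeat in a cycle of length 2: positions 0,1,… shift by +6, +1, then the pattern repeats.
Decoding lpaszi: l−6=f, p−1=o, a−6=u, s−1=r, z−6=t, i−1=h.

fourth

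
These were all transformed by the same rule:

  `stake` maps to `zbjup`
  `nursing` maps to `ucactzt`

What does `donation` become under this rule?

In stake: s→z is +7, t→b is +8, a→j is +9, k→u is +10 — the shift increases by 1 each position. Letter i (0-indexed) is shifted by i+7, so successive shifts are 7, 8, 9, ….
On donation: d+7=k, o+8=w, n+9=w, a+10=k, t+11=e, i+12=u, o+13=b, n+14=b.

kwwkeubb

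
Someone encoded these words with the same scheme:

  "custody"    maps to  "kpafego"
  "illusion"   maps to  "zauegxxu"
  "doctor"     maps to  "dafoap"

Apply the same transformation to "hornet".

fqzdat

Read the word backwards and shift each letter +12.
For hornet: reverse → tenroh; then shift: t+12=f, e+12=q, n+12=z, r+12=d, o+12=a, h+12=t.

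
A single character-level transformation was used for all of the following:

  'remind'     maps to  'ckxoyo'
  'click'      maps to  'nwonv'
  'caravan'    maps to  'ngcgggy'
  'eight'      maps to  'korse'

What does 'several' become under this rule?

Vowels shift forward by 6 and consonants shift forward by 11.
For several: s(cons)+11=d, e(vowel)+6=k, v(cons)+11=g, e(vowel)+6=k, r(cons)+11=c, a(vowel)+6=g, l(cons)+11=w.

dkgkcgw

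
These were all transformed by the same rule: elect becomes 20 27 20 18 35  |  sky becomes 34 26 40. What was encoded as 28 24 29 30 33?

e is letter #5 and maps to 20: an offset of 15. Letters become their 1-based position plus 15 (so a→16, b→17, …).
Decoding 28 24 29 30 33: 28→(28−15)÷1=13=m, 24→(24−15)÷1=9=i, 29→(29−15)÷1=14=n, 30→(30−15)÷1=15=o, 33→(33−15)÷1=18=r.

minor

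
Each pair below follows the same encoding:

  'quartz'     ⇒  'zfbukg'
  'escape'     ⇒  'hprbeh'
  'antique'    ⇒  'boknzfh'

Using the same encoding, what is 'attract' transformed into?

bkkubrk

Each letter's alphabet position (a=0..z=25) is mapped through 21·x+1 mod 26 — an affine cipher.
On attract: a(0)→21·0+1≡1=b; t(19)→21·19+1≡10=k; t(19)→21·19+1≡10=k; r(17)→21·17+1≡20=u; a(0)→21·0+1≡1=b; c(2)→21·2+1≡17=r; t(19)→21·19+1≡10=k (all mod 26).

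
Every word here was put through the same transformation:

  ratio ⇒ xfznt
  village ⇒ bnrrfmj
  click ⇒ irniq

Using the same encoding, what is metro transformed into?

sjzxt

The shift depends on letter class: consonant r→x is +6, but vowel a→f is +5. Two shifts are in play — +5 for a/e/i/o/u, +6 for every other letter.
For metro: m(cons)+6=s, e(vowel)+5=j, t(cons)+6=z, r(cons)+6=x, o(vowel)+5=t.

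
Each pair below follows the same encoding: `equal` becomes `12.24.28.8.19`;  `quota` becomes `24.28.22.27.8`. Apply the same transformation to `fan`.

The number is (letter's place in the alphabet, a=1) + 7.
Applying it to fan: f=6→13, a=1→8, n=14→21.

13.8.21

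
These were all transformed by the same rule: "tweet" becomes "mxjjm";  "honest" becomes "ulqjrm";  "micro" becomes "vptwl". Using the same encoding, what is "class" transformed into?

tadrr

t(19)→m(12) and w(22)→x(23) fit y≡21x+3 (mod 26); the inverse of 21 mod 26 is 5. Each letter's alphabet position (a=0..z=25) is mapped through 21·x+3 mod 26 — an affine cipher.
On class: c(2)→21·2+3≡19=t; l(11)→21·11+3≡0=a; a(0)→21·0+3≡3=d; s(18)→21·18+3≡17=r; s(18)→21·18+3≡17=r (all mod 26).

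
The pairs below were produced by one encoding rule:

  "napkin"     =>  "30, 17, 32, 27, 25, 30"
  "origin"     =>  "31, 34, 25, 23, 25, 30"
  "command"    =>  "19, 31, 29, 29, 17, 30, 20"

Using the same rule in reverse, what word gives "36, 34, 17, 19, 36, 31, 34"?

n is letter #14 and maps to 30: an offset of 16. The number is (letter's place in the alphabet, a=1) + 16.
Undoing it on 36, 34, 17, 19, 36, 31, 34: 36→(36−16)÷1=20=t, 34→(34−16)÷1=18=r, 17→(17−16)÷1=1=a, 19→(19−16)÷1=3=c, 36→(36−16)÷1=20=t, 31→(31−16)÷1=15=o, 34→(34−16)÷1=18=r.

tractor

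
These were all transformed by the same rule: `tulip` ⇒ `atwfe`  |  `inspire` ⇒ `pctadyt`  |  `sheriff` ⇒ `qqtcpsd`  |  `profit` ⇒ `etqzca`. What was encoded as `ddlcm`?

brass

The output letters match the input read backwards, each shifted +11: tulip reversed is pilut. Read the word backwards and shift each letter +11.
Decoding ddlcm: shift back: d−11=s, d−11=s, l−11=a, c−11=r, m−11=b → ssarb; then reverse → brass.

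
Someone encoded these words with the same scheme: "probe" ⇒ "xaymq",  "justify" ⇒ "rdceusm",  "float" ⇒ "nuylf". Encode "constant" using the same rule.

In probe: p→x is +8, r→a is +9, o→y is +10, b→m is +11 — the shift increases by 1 each position. Letter i (0-indexed) is shifted by i+8, so successive shifts are 8, 9, 10, ….
Applying it to constant: c+8=k, o+9=x, n+10=x, s+11=d, t+12=f, a+13=n, n+14=b, t+15=i.

kxxdfnbi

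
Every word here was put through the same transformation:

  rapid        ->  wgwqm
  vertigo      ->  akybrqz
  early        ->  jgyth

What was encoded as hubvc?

count

In rapid: r→w is +5, a→g is +6, p→w is +7, i→q is +8 — the shift increases by 1 each position. The shift increases by 1 at each position, starting from +5: 5, 6, 7, ….
Undoing it on hubvc: h−5=c, u−6=o, b−7=u, v−8=n, c−9=t.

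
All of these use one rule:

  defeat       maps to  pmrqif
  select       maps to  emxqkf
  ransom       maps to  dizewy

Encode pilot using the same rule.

Shifts by position in defeat: pos 0: d→p (+12), pos 1: e→m (+8), pos 2: f→r (+12), pos 3: e→q (+12), pos 4: a→i (+8), pos 5: t→f (+12) — repeating every 3. It's a Vigenère-style cipher with numeric key [12,8,12]: position i shifts by key[i mod 3].
For pilot: p+12=b, i+8=q, l+12=x, o+12=a, t+8=b.

bqxab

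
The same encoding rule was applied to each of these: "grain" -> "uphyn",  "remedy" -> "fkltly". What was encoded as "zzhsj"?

The output letters match the input read backwards, each shifted +7: grain reversed is niarg. Two steps: reverse the string, then apply a Caesar shift of +7.
Decoding zzhsj: shift back: z−7=s, z−7=s, h−7=a, s−7=l, j−7=c → ssalc; then reverse → class.

class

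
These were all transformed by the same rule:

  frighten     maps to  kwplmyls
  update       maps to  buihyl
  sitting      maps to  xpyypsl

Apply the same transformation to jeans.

The shift depends on letter class: consonant f→k is +5, but vowel i→p is +7. Two shifts are in play — +7 for a/e/i/o/u, +5 for every other letter.
On jeans: j(cons)+5=o, e(vowel)+7=l, a(vowel)+7=h, n(cons)+5=s, s(cons)+5=x.

olhsx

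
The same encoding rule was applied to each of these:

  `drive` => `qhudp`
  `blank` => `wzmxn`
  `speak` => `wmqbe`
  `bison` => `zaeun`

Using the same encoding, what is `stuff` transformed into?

The output letters match the input read backwards, each shifted +12: drive reversed is evird. The word is reversed, then every letter is shifted forward by 12.
For stuff: reverse → ffuts; then shift: f+12=r, f+12=r, u+12=g, t+12=f, s+12=e.

rrgfe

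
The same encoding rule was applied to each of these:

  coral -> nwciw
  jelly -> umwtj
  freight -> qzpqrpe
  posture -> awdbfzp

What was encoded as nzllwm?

Shifts by position in coral: pos 0: c→n (+11), pos 1: o→w (+8), pos 2: r→c (+11), pos 3: a→i (+8) — repeating every 2. The shifts repeat in a cycle of length 2: positions 0,1,… shift by +11, +8, then the pattern repeats.
Reversing it on nzllwm: n−11=c, z−8=r, l−11=a, l−8=d, w−11=l, m−8=e.

cradle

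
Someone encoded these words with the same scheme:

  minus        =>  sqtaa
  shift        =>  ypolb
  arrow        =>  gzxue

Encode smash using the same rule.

Shifts by position in minus: pos 0: m→s (+6), pos 1: i→q (+8), pos 2: n→t (+6), pos 3: u→a (+6), pos 4: s→a (+8) — repeating every 3. The shifts repeat in a cycle of length 3: positions 0,1,… shift by +6, +8, +6, then the pattern repeats.
For smash: s+6=y, m+8=u, a+6=g, s+6=y, h+8=p.

yugyp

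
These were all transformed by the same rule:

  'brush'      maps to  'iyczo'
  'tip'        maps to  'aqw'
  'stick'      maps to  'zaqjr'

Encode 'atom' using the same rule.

The shift depends on letter class: consonant b→i is +7, but vowel u→c is +8. The rule splits by letter class: vowels +8, consonants +7.
For atom: a(vowel)+8=i, t(cons)+7=a, o(vowel)+8=w, m(cons)+7=t.

iawt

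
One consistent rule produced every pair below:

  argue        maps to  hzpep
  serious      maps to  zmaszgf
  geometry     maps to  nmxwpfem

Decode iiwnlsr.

The shift increases by 1 at each position, starting from +7: 7, 8, 9, ….
Undoing it on iiwnlsr: i−7=b, i−8=a, w−9=n, n−10=d, l−11=a, s−12=g, r−13=e.

bandage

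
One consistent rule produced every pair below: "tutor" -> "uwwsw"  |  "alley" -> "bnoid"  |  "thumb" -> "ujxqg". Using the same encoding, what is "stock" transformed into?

In tutor: t→u is +1, u→w is +2, t→w is +3, o→s is +4 — the shift increases by 1 each position. The shift increases by 1 at each position, starting from +1: 1, 2, 3, ….
Applying it to stock: s+1=t, t+2=v, o+3=r, c+4=g, k+5=p.

tvrgp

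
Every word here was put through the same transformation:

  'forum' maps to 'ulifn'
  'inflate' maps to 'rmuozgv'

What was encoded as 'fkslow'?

uphold

Each pair mirrors across the alphabet (f↔u, o↔l, r↔i): positions sum to 25. Each letter is replaced by its mirror in the alphabet: a↔z, b↔y, c↔x, and so on (the Atbash cipher).
Decoding fkslow: f↔u, k↔p, s↔h, l↔o, o↔l, w↔d.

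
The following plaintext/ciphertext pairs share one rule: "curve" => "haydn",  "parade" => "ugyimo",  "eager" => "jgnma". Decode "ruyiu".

moral

In curve: c→h is +5, u→a is +6, r→y is +7, v→d is +8 — the shift increases by 1 each position. The shift increases by 1 at each position, starting from +5: 5, 6, 7, ….
Undoing it on ruyiu: r−5=m, u−6=o, y−7=r, i−8=a, u−9=l.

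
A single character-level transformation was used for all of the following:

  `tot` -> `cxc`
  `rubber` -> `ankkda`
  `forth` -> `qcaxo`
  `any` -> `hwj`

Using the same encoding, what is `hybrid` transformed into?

mrakhq

The word is reversed, then every letter is shifted forward by 9.
Applying it to hybrid: reverse → dirbyh; then shift: d+9=m, i+9=r, r+9=a, b+9=k, y+9=h, h+9=q.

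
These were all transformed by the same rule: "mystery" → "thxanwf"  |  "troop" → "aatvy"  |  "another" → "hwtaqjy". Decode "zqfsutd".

shallow

Shifts by position in mystery: pos 0: m→t (+7), pos 1: y→h (+9), pos 2: s→x (+5), pos 3: t→a (+7), pos 4: e→n (+9), pos 5: r→w (+5) — repeating every 3. A repeating key of period 3 is used — shifts +7, +9, +5 over and over.
Undoing it on zqfsutd: z−7=s, q−9=h, f−5=a, s−7=l, u−9=l, t−5=o, d−7=w.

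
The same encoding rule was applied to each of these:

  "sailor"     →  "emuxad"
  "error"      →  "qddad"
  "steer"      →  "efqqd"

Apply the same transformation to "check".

Compare letters: s→e is +12, a→m is +12, i→u is +12 — a constant shift. Each letter is shifted forward by 12 in the alphabet (a Caesar shift of +12).
For check: c+12=o, h+12=t, e+12=q, c+12=o, k+12=w.

otqow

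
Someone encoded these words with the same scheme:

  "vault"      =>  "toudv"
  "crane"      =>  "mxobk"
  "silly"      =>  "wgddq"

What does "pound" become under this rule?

zaubl

v(21)→t(19) and a(0)→o(14) fit y≡25x+14 (mod 26); the inverse of 25 mod 26 is 25. Treating letters as 0–25, the rule is x ↦ 25x + 14 (mod 26).
On pound: p(15)→25·15+14≡25=z; o(14)→25·14+14≡0=a; u(20)→25·20+14≡20=u; n(13)→25·13+14≡1=b; d(3)→25·3+14≡11=l (all mod 26).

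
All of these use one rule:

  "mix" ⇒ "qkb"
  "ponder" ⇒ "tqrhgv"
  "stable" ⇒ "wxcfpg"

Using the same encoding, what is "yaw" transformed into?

cca

The shift depends on letter class: consonant m→q is +4, but vowel i→k is +2. Vowels shift forward by 2 and consonants shift forward by 4.
Applying it to yaw: y(cons)+4=c, a(vowel)+2=c, w(cons)+4=a.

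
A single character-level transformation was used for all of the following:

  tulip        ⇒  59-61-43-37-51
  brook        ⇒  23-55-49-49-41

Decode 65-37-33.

wig

t(#20)→59 and u(#21)→61: differences scale by 2, so n = 2·pos + 19. With a=1..z=26, the number is 2·pos + 19.
Undoing it on 65-37-33: 65→(65−19)÷2=23=w, 37→(37−19)÷2=9=i, 33→(33−19)÷2=7=g.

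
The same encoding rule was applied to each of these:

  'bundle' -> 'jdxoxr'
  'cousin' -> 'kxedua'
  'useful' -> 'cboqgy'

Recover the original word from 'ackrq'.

In bundle: b→j is +8, u→d is +9, n→x is +10, d→o is +11 — the shift increases by 1 each position. Each letter shifts forward by (position + 8), i.e. 8, 9, 10, … — the shift grows by one for each successive letter.
Reversing it on ackrq: a−8=s, c−9=t, k−10=a, r−11=g, q−12=e.

stage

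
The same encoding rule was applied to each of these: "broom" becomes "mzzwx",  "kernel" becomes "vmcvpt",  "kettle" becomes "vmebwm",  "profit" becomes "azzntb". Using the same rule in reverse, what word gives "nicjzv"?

carbon

Shifts by position in broom: pos 0: b→m (+11), pos 1: r→z (+8), pos 2: o→z (+11), pos 3: o→w (+8) — repeating every 2. A repeating key of period 2 is used — shifts +11, +8 over and over.
Decoding nicjzv: n−11=c, i−8=a, c−11=r, j−8=b, z−11=o, v−8=n.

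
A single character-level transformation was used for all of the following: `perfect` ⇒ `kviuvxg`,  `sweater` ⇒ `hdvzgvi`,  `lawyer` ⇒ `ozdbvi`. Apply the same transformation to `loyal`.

Each pair mirrors across the alphabet (p↔k, e↔v, r↔i): positions sum to 25. This is the alphabet-reversal cipher (Atbash): a becomes z, b becomes y, etc.
On loyal: l↔o, o↔l, y↔b, a↔z, l↔o.

olbzo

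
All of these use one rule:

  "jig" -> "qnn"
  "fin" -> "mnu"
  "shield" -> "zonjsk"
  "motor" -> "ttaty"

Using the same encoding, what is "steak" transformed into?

zajfr

The shift depends on letter class: consonant j→q is +7, but vowel i→n is +5. Two shifts are in play — +5 for a/e/i/o/u, +7 for every other letter.
Applying it to steak: s(cons)+7=z, t(cons)+7=a, e(vowel)+5=j, a(vowel)+5=f, k(cons)+7=r.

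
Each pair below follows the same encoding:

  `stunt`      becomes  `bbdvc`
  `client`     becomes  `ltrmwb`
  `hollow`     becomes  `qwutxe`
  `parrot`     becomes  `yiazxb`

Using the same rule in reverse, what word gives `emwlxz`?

vendor

Shifts by position in stunt: pos 0: s→b (+9), pos 1: t→b (+8), pos 2: u→d (+9), pos 3: n→v (+8) — repeating every 2. It's a Vigenère-style cipher with numeric key [9,8]: position i shifts by key[i mod 2].
Decoding emwlxz: e−9=v, m−8=e, w−9=n, l−8=d, x−9=o, z−8=r.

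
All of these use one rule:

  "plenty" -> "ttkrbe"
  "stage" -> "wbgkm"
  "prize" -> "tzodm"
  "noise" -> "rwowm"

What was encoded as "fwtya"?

Shifts by position in plenty: pos 0: p→t (+4), pos 1: l→t (+8), pos 2: e→k (+6), pos 3: n→r (+4), pos 4: t→b (+8), pos 5: y→e (+6) — repeating every 3. A repeating key of period 3 is used — shifts +4, +8, +6 over and over.
Reversing it on fwtya: f−4=b, w−8=o, t−6=n, y−4=u, a−8=s.

bonus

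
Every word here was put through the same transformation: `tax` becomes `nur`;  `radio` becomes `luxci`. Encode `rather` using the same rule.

lunbyl

Compare letters: t→n is +20, a→u is +20, x→r is +20 — a constant shift. Every letter moves 20 places later in the alphabet, wrapping around z→a.
Applying it to rather: r+20=l, a+20=u, t+20=n, h+20=b, e+20=y, r+20=l.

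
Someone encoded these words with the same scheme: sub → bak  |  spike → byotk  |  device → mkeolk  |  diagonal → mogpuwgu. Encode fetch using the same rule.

okclq

The shift depends on letter class: consonant s→b is +9, but vowel u→a is +6. The rule splits by letter class: vowels +6, consonants +9.
Applying it to fetch: f(cons)+9=o, e(vowel)+6=k, t(cons)+9=c, c(cons)+9=l, h(cons)+9=q.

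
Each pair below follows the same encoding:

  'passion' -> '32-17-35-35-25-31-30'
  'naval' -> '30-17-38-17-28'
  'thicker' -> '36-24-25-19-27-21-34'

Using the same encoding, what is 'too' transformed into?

p is letter #16 and maps to 32: an offset of 16. Letters become their 1-based position plus 16 (so a→17, b→18, …).
Applying it to too: t=20→36, o=15→31, o=15→31.

36-31-31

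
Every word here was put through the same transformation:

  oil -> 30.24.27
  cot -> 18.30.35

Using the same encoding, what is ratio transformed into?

33.16.35.24.30

Each letter is replaced by its alphabet position (a=1..z=26) + 15.
Applying it to ratio: r=18→33, a=1→16, t=20→35, i=9→24, o=15→30.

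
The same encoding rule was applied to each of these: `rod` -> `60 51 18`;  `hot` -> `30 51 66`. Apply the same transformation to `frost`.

The formula is n = 3×(alphabet index, a=1) + 6.
For frost: f=6→24, r=18→60, o=15→51, s=19→63, t=20→66.

24 60 51 63 66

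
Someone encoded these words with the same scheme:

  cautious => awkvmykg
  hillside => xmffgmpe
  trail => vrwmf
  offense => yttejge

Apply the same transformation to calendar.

c(2)→a(0) and a(0)→w(22) fit y≡15x+22 (mod 26); the inverse of 15 mod 26 is 7. Treating letters as 0–25, the rule is x ↦ 15x + 22 (mod 26).
For calendar: c(2)→15·2+22≡0=a; a(0)→15·0+22≡22=w; l(11)→15·11+22≡5=f; e(4)→15·4+22≡4=e; n(13)→15·13+22≡9=j; d(3)→15·3+22≡15=p; a(0)→15·0+22≡22=w; r(17)→15·17+22≡17=r (all mod 26).

awfejpwr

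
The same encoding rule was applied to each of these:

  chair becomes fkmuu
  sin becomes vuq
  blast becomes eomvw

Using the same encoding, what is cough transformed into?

fagjk

The shift depends on letter class: consonant c→f is +3, but vowel a→m is +12. Two shifts are in play — +12 for a/e/i/o/u, +3 for every other letter.
For cough: c(cons)+3=f, o(vowel)+12=a, u(vowel)+12=g, g(cons)+3=j, h(cons)+3=k.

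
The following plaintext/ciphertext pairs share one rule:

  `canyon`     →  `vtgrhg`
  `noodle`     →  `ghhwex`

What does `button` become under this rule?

unmmhg

Compare letters: c→v is +19, a→t is +19, n→g is +19 — a constant shift. It's a constant shift of +19 (ROT19).
On button: b+19=u, u+19=n, t+19=m, t+19=m, o+19=h, n+19=g.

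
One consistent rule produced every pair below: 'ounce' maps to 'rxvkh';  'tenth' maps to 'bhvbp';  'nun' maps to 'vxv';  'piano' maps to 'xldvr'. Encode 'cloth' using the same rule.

ktrbp

Vowels shift forward by 3 and consonants shift forward by 8.
Applying it to cloth: c(cons)+8=k, l(cons)+8=t, o(vowel)+3=r, t(cons)+8=b, h(cons)+8=p.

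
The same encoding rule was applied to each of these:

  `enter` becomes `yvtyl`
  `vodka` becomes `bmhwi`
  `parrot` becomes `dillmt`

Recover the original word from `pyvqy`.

e(4)→y(24) and n(13)→v(21) fit y≡17x+8 (mod 26); the inverse of 17 mod 26 is 23. This is an affine cipher: with a=0,…,z=25, each position x becomes (17x+8) mod 26.
Decoding pyvqy: p(15)→23·(15−8)≡5=f; y(24)→23·(24−8)≡4=e; v(21)→23·(21−8)≡13=n; q(16)→23·(16−8)≡2=c; y(24)→23·(24−8)≡4=e (all mod 26).

fence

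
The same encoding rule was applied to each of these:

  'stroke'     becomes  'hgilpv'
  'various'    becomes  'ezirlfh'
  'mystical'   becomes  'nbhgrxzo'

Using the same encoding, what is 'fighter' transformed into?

Letters are reflected about the middle of the alphabet (position → 25−position): Atbash.
Applying it to fighter: f↔u, i↔r, g↔t, h↔s, t↔g, e↔v, r↔i.

urtsgvi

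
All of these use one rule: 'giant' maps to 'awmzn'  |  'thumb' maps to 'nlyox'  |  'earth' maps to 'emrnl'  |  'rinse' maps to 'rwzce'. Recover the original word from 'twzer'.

diner

g(6)→a(0) and i(8)→w(22) fit y≡11x+12 (mod 26); the inverse of 11 mod 26 is 19. Each letter's alphabet position (a=0..z=25) is mapped through 11·x+12 mod 26 — an affine cipher.
Reversing it on twzer: t(19)→19·(19−12)≡3=d; w(22)→19·(22−12)≡8=i; z(25)→19·(25−12)≡13=n; e(4)→19·(4−12)≡4=e; r(17)→19·(17−12)≡17=r (all mod 26).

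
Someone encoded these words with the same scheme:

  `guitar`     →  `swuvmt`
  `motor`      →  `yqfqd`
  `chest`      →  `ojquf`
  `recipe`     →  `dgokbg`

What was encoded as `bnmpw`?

plank

Shifts by position in guitar: pos 0: g→s (+12), pos 1: u→w (+2), pos 2: i→u (+12), pos 3: t→v (+2) — repeating every 2. A repeating key of period 2 is used — shifts +12, +2 over and over.
Decoding bnmpw: b−12=p, n−2=l, m−12=a, p−2=n, w−12=k.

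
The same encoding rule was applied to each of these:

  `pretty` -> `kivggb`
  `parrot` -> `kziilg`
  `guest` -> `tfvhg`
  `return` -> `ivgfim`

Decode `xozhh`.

class

p(15)→k(10) and r(17)→i(8) fit y≡25x+25 (mod 26); the inverse of 25 mod 26 is 25. Treating letters as 0–25, the rule is x ↦ 25x + 25 (mod 26).
Undoing it on xozhh: x(23)→25·(23−25)≡2=c; o(14)→25·(14−25)≡11=l; z(25)→25·(25−25)≡0=a; h(7)→25·(7−25)≡18=s; h(7)→25·(7−25)≡18=s (all mod 26).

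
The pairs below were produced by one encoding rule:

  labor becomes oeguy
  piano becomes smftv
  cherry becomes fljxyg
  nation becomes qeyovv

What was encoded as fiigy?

cedar

The shift increases by 1 at each position, starting from +3: 3, 4, 5, ….
Reversing it on fiigy: f−3=c, i−4=e, i−5=d, g−6=a, y−7=r.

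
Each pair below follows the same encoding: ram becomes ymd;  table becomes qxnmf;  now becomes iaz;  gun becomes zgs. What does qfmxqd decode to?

Two steps: reverse the string, then apply a Caesar shift of +12.
Undoing it on qfmxqd: shift back: q−12=e, f−12=t, m−12=a, x−12=l, q−12=e, d−12=r → etaler; then reverse → relate.

relate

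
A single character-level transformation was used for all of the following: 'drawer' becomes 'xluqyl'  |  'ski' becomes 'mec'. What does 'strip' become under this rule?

mnlcj

Compare letters: d→x is +20, r→l is +20, a→u is +20 — a constant shift. Each letter is shifted forward by 20 in the alphabet (a Caesar shift of +20).
Applying it to strip: s+20=m, t+20=n, r+20=l, i+20=c, p+20=j.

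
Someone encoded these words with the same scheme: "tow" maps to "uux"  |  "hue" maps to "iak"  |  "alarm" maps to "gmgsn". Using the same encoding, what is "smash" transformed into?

tngti

The shift depends on letter class: consonant t→u is +1, but vowel o→u is +6. Vowels shift forward by 6 and consonants shift forward by 1.
Applying it to smash: s(cons)+1=t, m(cons)+1=n, a(vowel)+6=g, s(cons)+1=t, h(cons)+1=i.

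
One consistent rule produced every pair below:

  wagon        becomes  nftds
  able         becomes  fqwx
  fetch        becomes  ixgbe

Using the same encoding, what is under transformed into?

rsmxk

Treating letters as 0–25, the rule is x ↦ 11x + 5 (mod 26).
For under: u(20)→11·20+5≡17=r; n(13)→11·13+5≡18=s; d(3)→11·3+5≡12=m; e(4)→11·4+5≡23=x; r(17)→11·17+5≡10=k (all mod 26).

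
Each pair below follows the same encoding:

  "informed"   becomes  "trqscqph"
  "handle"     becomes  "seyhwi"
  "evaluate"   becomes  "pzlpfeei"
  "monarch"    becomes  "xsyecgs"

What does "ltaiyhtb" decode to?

appendix

Shifts by position in informed: pos 0: i→t (+11), pos 1: n→r (+4), pos 2: f→q (+11), pos 3: o→s (+4) — repeating every 2. The shifts repeat in a cycle of length 2: positions 0,1,… shift by +11, +4, then the pattern repeats.
Reversing it on ltaiyhtb: l−11=a, t−4=p, a−11=p, i−4=e, y−11=n, h−4=d, t−11=i, b−4=x.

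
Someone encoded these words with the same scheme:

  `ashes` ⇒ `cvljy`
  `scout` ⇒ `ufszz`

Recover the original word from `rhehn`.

peach

In ashes: a→c is +2, s→v is +3, h→l is +4, e→j is +5 — the shift increases by 1 each position. The shift increases by 1 at each position, starting from +2: 2, 3, 4, ….
Decoding rhehn: r−2=p, h−3=e, e−4=a, h−5=c, n−6=h.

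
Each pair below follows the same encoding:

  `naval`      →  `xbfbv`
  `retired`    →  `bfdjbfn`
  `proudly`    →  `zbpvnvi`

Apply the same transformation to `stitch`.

The rule splits by letter class: vowels +1, consonants +10.
Applying it to stitch: s(cons)+10=c, t(cons)+10=d, i(vowel)+1=j, t(cons)+10=d, c(cons)+10=m, h(cons)+10=r.

cdjdmr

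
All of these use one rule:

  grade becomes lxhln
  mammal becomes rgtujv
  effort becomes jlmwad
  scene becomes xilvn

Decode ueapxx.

python

In grade: g→l is +5, r→x is +6, a→h is +7, d→l is +8 — the shift increases by 1 each position. Each letter shifts forward by (position + 5), i.e. 5, 6, 7, … — the shift grows by one for each successive letter.
Undoing it on ueapxx: u−5=p, e−6=y, a−7=t, p−8=h, x−9=o, x−10=n.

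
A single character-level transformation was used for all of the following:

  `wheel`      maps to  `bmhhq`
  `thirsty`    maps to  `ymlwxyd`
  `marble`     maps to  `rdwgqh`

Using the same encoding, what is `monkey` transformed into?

rrsphd

Two shifts are in play — +3 for a/e/i/o/u, +5 for every other letter.
On monkey: m(cons)+5=r, o(vowel)+3=r, n(cons)+5=s, k(cons)+5=p, e(vowel)+3=h, y(cons)+5=d.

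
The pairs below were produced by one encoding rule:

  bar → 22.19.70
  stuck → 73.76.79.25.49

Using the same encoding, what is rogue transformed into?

70.61.37.79.31

Each letter becomes 3×(its alphabet position, a=1..z=26) + 16.
For rogue: r=18→70, o=15→61, g=7→37, u=21→79, e=5→31.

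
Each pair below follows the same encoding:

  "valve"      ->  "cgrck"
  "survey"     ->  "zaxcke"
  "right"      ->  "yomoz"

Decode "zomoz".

A repeating key of period 3 is used — shifts +7, +6, +6 over and over.
Reversing it on zomoz: z−7=s, o−6=i, m−6=g, o−7=h, z−6=t.

sight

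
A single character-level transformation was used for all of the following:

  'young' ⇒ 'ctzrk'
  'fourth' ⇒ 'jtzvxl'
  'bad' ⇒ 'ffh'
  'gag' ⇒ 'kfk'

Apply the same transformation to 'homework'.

ltqjatvo

The shift depends on letter class: consonant y→c is +4, but vowel o→t is +5. Two shifts are in play — +5 for a/e/i/o/u, +4 for every other letter.
On homework: h(cons)+4=l, o(vowel)+5=t, m(cons)+4=q, e(vowel)+5=j, w(cons)+4=a, o(vowel)+5=t, r(cons)+4=v, k(cons)+4=o.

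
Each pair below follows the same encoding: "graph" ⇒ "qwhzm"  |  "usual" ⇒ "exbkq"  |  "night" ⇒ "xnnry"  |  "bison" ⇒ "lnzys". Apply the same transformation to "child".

A repeating key of period 3 is used — shifts +10, +5, +7 over and over.
On child: c+10=m, h+5=m, i+7=p, l+10=v, d+5=i.

mmpvi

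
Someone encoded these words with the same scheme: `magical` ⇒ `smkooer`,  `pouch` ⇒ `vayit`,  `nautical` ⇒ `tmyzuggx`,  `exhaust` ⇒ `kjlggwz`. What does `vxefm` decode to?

plaza

Shifts by position in magical: pos 0: m→s (+6), pos 1: a→m (+12), pos 2: g→k (+4), pos 3: i→o (+6), pos 4: c→o (+12), pos 5: a→e (+4) — repeating every 3. It's a Vigenère-style cipher with numeric key [6,12,4]: position i shifts by key[i mod 3].
Decoding vxefm: v−6=p, x−12=l, e−4=a, f−6=z, m−12=a.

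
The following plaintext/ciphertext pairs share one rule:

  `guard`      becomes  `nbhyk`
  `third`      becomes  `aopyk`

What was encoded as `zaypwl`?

stripe

Compare letters: g→n is +7, u→b is +7, a→h is +7 — a constant shift. This is a Caesar cipher with shift 7.
Undoing it on zaypwl: z−7=s, a−7=t, y−7=r, p−7=i, w−7=p, l−7=e.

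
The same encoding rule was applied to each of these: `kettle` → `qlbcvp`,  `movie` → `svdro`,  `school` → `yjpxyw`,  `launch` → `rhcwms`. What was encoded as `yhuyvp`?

sample

Letter i (0-indexed) is shifted by i+6, so successive shifts are 6, 7, 8, ….
Undoing it on yhuyvp: y−6=s, h−7=a, u−8=m, y−9=p, v−10=l, p−11=e.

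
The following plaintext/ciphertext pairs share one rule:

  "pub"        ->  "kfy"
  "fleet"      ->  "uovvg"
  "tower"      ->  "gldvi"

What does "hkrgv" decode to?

spite

Each pair mirrors across the alphabet (p↔k, u↔f, b↔y): positions sum to 25. Letters are reflected about the middle of the alphabet (position → 25−position): Atbash.
Reversing it on hkrgv: h↔s, k↔p, r↔i, g↔t, v↔e.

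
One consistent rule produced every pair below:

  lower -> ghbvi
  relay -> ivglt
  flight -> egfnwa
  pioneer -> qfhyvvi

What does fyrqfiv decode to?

inspire

This is an affine cipher: with a=0,…,z=25, each position x becomes (9x+11) mod 26.
Decoding fyrqfiv: f(5)→3·(5−11)≡8=i; y(24)→3·(24−11)≡13=n; r(17)→3·(17−11)≡18=s; q(16)→3·(16−11)≡15=p; f(5)→3·(5−11)≡8=i; i(8)→3·(8−11)≡17=r; v(21)→3·(21−11)≡4=e (all mod 26).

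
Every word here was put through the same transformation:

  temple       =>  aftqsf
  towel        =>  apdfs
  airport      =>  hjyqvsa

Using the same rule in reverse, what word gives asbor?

Shifts by position in temple: pos 0: t→a (+7), pos 1: e→f (+1), pos 2: m→t (+7), pos 3: p→q (+1) — repeating every 2. A repeating key of period 2 is used — shifts +7, +1 over and over.
Undoing it on asbor: a−7=t, s−1=r, b−7=u, o−1=n, r−7=k.

trunk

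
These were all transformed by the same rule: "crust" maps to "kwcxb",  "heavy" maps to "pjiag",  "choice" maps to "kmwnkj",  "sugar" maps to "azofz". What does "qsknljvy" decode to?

incident

Shifts by position in crust: pos 0: c→k (+8), pos 1: r→w (+5), pos 2: u→c (+8), pos 3: s→x (+5) — repeating every 2. A repeating key of period 2 is used — shifts +8, +5 over and over.
Reversing it on qsknljvy: q−8=i, s−5=n, k−8=c, n−5=i, l−8=d, j−5=e, v−8=n, y−5=t.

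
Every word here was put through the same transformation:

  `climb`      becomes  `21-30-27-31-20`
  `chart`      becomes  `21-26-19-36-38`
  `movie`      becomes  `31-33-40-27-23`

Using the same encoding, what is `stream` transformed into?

Letters become their 1-based position plus 18 (so a→19, b→20, …).
On stream: s=19→37, t=20→38, r=18→36, e=5→23, a=1→19, m=13→31.

37-38-36-23-19-31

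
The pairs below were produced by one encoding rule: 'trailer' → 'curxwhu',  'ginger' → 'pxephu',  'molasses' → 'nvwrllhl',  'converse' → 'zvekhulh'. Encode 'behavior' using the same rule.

t(19)→c(2) and r(17)→u(20) fit y≡17x+17 (mod 26); the inverse of 17 mod 26 is 23. Treating letters as 0–25, the rule is x ↦ 17x + 17 (mod 26).
On behavior: b(1)→17·1+17≡8=i; e(4)→17·4+17≡7=h; h(7)→17·7+17≡6=g; a(0)→17·0+17≡17=r; v(21)→17·21+17≡10=k; i(8)→17·8+17≡23=x; o(14)→17·14+17≡21=v; r(17)→17·17+17≡20=u (all mod 26).

ihgrkxvu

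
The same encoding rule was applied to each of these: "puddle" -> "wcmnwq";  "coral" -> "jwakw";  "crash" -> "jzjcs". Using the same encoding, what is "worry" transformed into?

dwabj

Each letter shifts forward by (position + 7), i.e. 7, 8, 9, … — the shift grows by one for each successive letter.
For worry: w+7=d, o+8=w, r+9=a, r+10=b, y+11=j.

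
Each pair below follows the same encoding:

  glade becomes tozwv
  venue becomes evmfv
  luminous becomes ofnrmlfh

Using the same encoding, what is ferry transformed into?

Each pair mirrors across the alphabet (g↔t, l↔o, a↔z): positions sum to 25. Letters are reflected about the middle of the alphabet (position → 25−position): Atbash.
Applying it to ferry: f↔u, e↔v, r↔i, r↔i, y↔b.

uviib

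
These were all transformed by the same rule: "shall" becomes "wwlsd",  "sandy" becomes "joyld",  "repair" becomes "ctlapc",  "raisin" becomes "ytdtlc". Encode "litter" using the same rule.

cpeetw

The word is reversed, then every letter is shifted forward by 11.
On litter: reverse → rettil; then shift: r+11=c, e+11=p, t+11=e, t+11=e, i+11=t, l+11=w.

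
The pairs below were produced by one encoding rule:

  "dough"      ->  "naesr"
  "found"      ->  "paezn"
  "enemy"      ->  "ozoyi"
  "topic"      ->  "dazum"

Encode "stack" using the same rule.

Shifts by position in dough: pos 0: d→n (+10), pos 1: o→a (+12), pos 2: u→e (+10), pos 3: g→s (+12) — repeating every 2. It's a Vigenère-style cipher with numeric key [10,12]: position i shifts by key[i mod 2].
Applying it to stack: s+10=c, t+12=f, a+10=k, c+12=o, k+10=u.

cfkou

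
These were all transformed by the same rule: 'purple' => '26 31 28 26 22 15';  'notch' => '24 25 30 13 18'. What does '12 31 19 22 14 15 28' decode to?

p is letter #16 and maps to 26: an offset of 10. Letters become their 1-based position plus 10 (so a→11, b→12, …).
Reversing it on 12 31 19 22 14 15 28: 12→(12−10)÷1=2=b, 31→(31−10)÷1=21=u, 19→(19−10)÷1=9=i, 22→(22−10)÷1=12=l, 14→(14−10)÷1=4=d, 15→(15−10)÷1=5=e, 28→(28−10)÷1=18=r.

builder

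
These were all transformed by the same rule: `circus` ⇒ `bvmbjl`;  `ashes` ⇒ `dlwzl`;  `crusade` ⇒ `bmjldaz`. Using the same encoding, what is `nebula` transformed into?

Treating letters as 0–25, the rule is x ↦ 25x + 3 (mod 26).
On nebula: n(13)→25·13+3≡16=q; e(4)→25·4+3≡25=z; b(1)→25·1+3≡2=c; u(20)→25·20+3≡9=j; l(11)→25·11+3≡18=s; a(0)→25·0+3≡3=d (all mod 26).

qzcjsd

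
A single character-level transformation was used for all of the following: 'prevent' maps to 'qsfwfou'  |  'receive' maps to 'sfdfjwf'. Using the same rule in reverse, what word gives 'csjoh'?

Compare letters: p→q is +1, r→s is +1, e→f is +1 — a constant shift. Each letter is shifted forward by 1 in the alphabet (a Caesar shift of +1).
Decoding csjoh: c−1=b, s−1=r, j−1=i, o−1=n, h−1=g.

bring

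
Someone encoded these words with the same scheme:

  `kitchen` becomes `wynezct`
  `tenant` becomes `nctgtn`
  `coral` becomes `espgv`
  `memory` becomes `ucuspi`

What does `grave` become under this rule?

apglc

k(10)→w(22) and i(8)→y(24) fit y≡25x+6 (mod 26); the inverse of 25 mod 26 is 25. Each letter's alphabet position (a=0..z=25) is mapped through 25·x+6 mod 26 — an affine cipher.
For grave: g(6)→25·6+6≡0=a; r(17)→25·17+6≡15=p; a(0)→25·0+6≡6=g; v(21)→25·21+6≡11=l; e(4)→25·4+6≡2=c (all mod 26).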